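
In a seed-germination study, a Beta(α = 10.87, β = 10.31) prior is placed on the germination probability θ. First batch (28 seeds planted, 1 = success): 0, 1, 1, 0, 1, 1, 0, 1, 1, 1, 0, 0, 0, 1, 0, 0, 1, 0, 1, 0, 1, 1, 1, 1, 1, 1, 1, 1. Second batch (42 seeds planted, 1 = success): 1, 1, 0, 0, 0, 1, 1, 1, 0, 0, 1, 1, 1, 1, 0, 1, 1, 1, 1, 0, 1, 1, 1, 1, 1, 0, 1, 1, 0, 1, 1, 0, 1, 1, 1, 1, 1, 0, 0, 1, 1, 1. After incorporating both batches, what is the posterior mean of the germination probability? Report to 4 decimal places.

0.6456

The Beta prior is conjugate to a Binomial/Bernoulli likelihood; the update adds successes to α and failures to β.
After batch 1: Beta(10.87+18, 10.31+10) = Beta(28.87, 20.31).
After batch 2: Beta(28.87+30, 20.31+12) = Beta(58.87, 32.31).
Posterior mean = α/(α+β) = 58.87/91.18 = 0.6456.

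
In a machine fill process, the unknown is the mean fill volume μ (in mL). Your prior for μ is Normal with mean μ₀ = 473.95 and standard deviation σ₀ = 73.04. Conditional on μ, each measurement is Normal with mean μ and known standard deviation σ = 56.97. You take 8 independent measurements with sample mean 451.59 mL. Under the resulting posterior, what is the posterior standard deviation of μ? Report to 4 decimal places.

For Normal data with known variance σ², a Normal(μ₀, σ₀²) prior on μ is conjugate. Posterior precision = 1/σ₀² + n/σ²; posterior mean is the precision-weighted average of μ₀ and x̄.
σ₀² = 73.04² = 5334.8416, σ² = 56.97² = 3245.5809; σ² + n·σ₀² = 3245.5809 + 8·5334.8416 = 45924.3137.
Posterior precision = 1/σ₀² + n/σ² = 1/5334.8416 + 8/3245.5809 = (σ² + n·σ₀²)/(σ₀²σ²) = 45924.3137/(5334.8416·3245.5809); posterior variance σₙ² = σ₀²σ²/(σ² + n·σ₀²) = 5334.8416·3245.5809/45924.3137 = 377.025994.
Posterior SD = √σₙ² = √(5334.8416·3245.5809/45924.3137) = 19.4172.

19.4172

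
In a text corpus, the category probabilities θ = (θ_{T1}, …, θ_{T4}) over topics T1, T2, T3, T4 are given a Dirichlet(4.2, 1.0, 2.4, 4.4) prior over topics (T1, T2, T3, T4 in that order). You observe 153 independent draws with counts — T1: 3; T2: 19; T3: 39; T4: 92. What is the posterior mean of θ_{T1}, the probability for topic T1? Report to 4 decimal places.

0.0436

The Dirichlet prior is conjugate to the Multinomial likelihood: each posterior αⱼ = prior αⱼ + observed count nⱼ.
Posterior concentration: (7.2, 20.0, 41.4, 96.4), total = 165.0.
E[θ_{T1}|data] = α_{T1}/Σα = 7.2/165.0 = 0.0436.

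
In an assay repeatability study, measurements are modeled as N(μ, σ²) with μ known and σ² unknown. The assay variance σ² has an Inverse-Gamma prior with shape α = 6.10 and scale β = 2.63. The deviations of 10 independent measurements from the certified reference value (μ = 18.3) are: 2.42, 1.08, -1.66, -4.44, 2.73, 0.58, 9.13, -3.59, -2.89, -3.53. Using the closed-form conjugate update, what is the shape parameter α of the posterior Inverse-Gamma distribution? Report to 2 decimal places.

With known mean μ and an Inverse-Gamma(α, β) prior on σ², the Normal likelihood is conjugate: posterior is Inv-Gamma(α + n/2, β + Σ(xᵢ−μ)²/2).
Σ(xᵢ−μ)² = (2.42)² + (1.08)² + (-1.66)² + (-4.44)² + (2.73)² + (0.58)² + (9.13)² + (-3.59)² + (-2.89)² + (-3.53)² = 154.3393.
Posterior: Inv-Gamma(6.10 + 10/2, 2.63 + 154.3393/2) = Inv-Gamma(11.10, 79.79965).
Posterior α = 11.10.

11.10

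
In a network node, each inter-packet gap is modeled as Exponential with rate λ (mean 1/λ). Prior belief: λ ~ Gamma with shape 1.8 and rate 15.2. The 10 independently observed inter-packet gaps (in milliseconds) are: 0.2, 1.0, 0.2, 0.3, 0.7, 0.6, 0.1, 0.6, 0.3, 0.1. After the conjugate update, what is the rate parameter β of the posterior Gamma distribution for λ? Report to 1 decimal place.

With a Gamma(shape α, rate β) prior on the exponential rate λ, the posterior after n observations with total T = Σxᵢ is Gamma(α+n, β+T).
Sum of observations T = 4.1 milliseconds; n = 10.
Posterior: Gamma(1.8+10, 15.2+4.1) = Gamma(11.8, 19.3).
Posterior β = 19.3.

19.3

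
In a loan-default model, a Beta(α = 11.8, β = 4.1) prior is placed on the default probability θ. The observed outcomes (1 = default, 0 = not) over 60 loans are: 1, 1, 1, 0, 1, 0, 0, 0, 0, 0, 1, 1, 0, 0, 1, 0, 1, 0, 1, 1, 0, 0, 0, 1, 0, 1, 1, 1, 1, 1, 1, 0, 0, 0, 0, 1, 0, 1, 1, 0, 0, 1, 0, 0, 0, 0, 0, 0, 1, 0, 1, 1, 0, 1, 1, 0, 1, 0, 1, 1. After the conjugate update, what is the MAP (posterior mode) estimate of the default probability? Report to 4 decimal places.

The Beta prior is conjugate to a Binomial/Bernoulli likelihood; the update adds successes to α and failures to β.
Posterior: Beta(α+k, β+n−k) = Beta(11.8+29, 4.1+31) = Beta(40.8, 35.1).
Mode of Beta(a,b) for a,b>1 is (a−1)/(a+b−2) = 39.8/73.9 = 0.5386.

0.5386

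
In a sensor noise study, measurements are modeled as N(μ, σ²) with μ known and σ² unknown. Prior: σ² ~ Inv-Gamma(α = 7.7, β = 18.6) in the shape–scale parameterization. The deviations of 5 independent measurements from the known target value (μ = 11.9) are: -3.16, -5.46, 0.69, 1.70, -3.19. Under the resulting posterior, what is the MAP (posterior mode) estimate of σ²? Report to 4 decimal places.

With known mean μ and an Inverse-Gamma(α, β) prior on σ², the Normal likelihood is conjugate: posterior is Inv-Gamma(α + n/2, β + Σ(xᵢ−μ)²/2).
Σ(xᵢ−μ)² = (-3.16)² + (-5.46)² + (0.69)² + (1.70)² + (-3.19)² = 53.3394.
Posterior: Inv-Gamma(7.7 + 5/2, 18.6 + 53.3394/2) = Inv-Gamma(10.20, 45.26970).
Mode = β/(α+1) = 45.26970/11.20 = 4.0419.

4.0419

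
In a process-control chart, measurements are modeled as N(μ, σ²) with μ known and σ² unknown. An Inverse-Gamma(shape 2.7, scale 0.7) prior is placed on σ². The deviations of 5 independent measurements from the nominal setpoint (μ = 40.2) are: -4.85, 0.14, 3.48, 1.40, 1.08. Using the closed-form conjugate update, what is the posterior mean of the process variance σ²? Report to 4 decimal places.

With known mean μ and an Inverse-Gamma(α, β) prior on σ², the Normal likelihood is conjugate: posterior is Inv-Gamma(α + n/2, β + Σ(xᵢ−μ)²/2).
Σ(xᵢ−μ)² = (-4.85)² + (0.14)² + (3.48)² + (1.40)² + (1.08)² = 38.7789.
Posterior: Inv-Gamma(2.7 + 5/2, 0.7 + 38.7789/2) = Inv-Gamma(5.20, 20.08945).
E[σ²|data] = β/(α−1) = 20.08945/4.20 = 4.7832.

4.7832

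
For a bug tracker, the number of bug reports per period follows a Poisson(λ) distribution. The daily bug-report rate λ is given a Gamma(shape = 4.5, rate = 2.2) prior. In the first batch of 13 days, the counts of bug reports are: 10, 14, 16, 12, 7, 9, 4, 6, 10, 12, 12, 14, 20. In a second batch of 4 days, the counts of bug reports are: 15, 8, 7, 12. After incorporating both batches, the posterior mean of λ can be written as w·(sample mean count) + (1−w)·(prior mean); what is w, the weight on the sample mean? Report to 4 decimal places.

With a Gamma(shape α, rate β) prior, the Poisson likelihood is conjugate: the posterior is Gamma(α + ΣXᵢ, β + n).
Total number of days: n = 13 + 4 = 17.
Posterior mean = (α₀+S)/(β₀+n) = [n/(β₀+n)]·(S/n) + [β₀/(β₀+n)]·(α₀/β₀), so only n and β₀ enter the weight.
Weight on data w = n/(β₀+n) = 17/(2.2+17) = 17/19.2 = 0.8854.

0.8854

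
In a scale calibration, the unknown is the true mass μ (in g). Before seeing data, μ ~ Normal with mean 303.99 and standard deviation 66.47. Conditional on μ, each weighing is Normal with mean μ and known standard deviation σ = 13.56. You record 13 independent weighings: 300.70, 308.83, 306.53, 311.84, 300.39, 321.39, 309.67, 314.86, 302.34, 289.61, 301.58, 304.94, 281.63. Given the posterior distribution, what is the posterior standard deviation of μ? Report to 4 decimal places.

3.7549

For Normal data with known variance σ², a Normal(μ₀, σ₀²) prior on μ is conjugate. Posterior precision = 1/σ₀² + n/σ²; posterior mean is the precision-weighted average of μ₀ and x̄.
σ₀² = 66.47² = 4418.2609, σ² = 13.56² = 183.8736; σ² + n·σ₀² = 183.8736 + 13·4418.2609 = 57621.2653.
Posterior precision = 1/σ₀² + n/σ² = 1/4418.2609 + 13/183.8736 = (σ² + n·σ₀²)/(σ₀²σ²) = 57621.2653/(4418.2609·183.8736); posterior variance σₙ² = σ₀²σ²/(σ² + n·σ₀²) = 4418.2609·183.8736/57621.2653 = 14.098988.
Posterior SD = √σₙ² = √(4418.2609·183.8736/57621.2653) = 3.7549.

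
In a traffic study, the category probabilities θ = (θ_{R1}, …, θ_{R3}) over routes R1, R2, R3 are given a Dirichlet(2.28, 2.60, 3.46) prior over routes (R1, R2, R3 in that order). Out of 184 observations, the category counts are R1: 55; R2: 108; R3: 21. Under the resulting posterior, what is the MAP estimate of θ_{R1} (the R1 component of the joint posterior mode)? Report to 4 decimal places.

The Dirichlet prior is conjugate to the Multinomial likelihood: each posterior αⱼ = prior αⱼ + observed count nⱼ.
Posterior concentration: (57.28, 110.60, 24.46), total = 192.34.
Joint mode component: (α_{R1}−1)/(Σα−K) = 56.28/189.34 = 0.2972.

0.2972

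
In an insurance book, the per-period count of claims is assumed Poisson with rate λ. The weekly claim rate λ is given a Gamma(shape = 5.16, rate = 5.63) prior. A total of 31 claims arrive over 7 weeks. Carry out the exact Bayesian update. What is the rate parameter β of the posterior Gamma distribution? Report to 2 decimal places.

With a Gamma(shape α, rate β) prior, the Poisson likelihood is conjugate: the posterior is Gamma(α + ΣXᵢ, β + n).
Posterior: Gamma(α+S, β+n) = Gamma(5.16+31, 5.63+7) = Gamma(36.16, 12.63).
Posterior β = 12.63.

12.63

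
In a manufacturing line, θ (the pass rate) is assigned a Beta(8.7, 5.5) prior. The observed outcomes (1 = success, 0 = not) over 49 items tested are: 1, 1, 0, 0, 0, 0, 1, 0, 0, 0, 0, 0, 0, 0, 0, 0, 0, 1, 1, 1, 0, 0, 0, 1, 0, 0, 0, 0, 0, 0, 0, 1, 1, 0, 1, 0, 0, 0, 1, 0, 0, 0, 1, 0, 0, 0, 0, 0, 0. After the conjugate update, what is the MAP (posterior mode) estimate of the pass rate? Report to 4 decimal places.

The Beta prior is conjugate to a Binomial/Bernoulli likelihood; the update adds successes to α and failures to β.
Posterior: Beta(α+k, β+n−k) = Beta(8.7+12, 5.5+37) = Beta(20.7, 42.5).
Mode of Beta(a,b) for a,b>1 is (a−1)/(a+b−2) = 19.7/61.2 = 0.3219.

0.3219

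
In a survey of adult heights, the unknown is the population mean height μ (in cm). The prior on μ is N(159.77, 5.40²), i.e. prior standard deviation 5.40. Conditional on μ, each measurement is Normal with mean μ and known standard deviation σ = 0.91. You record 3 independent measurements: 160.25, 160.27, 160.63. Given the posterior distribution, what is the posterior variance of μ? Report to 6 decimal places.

0.273445

For Normal data with known variance σ², a Normal(μ₀, σ₀²) prior on μ is conjugate. Posterior precision = 1/σ₀² + n/σ²; posterior mean is the precision-weighted average of μ₀ and x̄.
σ₀² = 5.40² = 29.16, σ² = 0.91² = 0.8281; σ² + n·σ₀² = 0.8281 + 3·29.16 = 88.3081.
Posterior precision = 1/σ₀² + n/σ² = 1/29.16 + 3/0.8281 = (σ² + n·σ₀²)/(σ₀²σ²) = 88.3081/(29.16·0.8281); posterior variance σₙ² = σ₀²σ²/(σ² + n·σ₀²) = 29.16·0.8281/88.3081 = 0.273445.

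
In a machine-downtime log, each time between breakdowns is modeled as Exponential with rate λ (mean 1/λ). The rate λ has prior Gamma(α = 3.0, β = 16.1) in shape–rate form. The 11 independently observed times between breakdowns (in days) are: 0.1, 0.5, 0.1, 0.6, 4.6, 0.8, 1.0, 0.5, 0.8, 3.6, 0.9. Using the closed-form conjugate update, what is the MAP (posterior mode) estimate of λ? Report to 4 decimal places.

0.4392

With a Gamma(shape α, rate β) prior on the exponential rate λ, the posterior after n observations with total T = Σxᵢ is Gamma(α+n, β+T).
Sum of observations T = 13.5 days; n = 11.
Posterior: Gamma(3.0+11, 16.1+13.5) = Gamma(14.0, 29.6).
Mode = (α−1)/β = 0.4392.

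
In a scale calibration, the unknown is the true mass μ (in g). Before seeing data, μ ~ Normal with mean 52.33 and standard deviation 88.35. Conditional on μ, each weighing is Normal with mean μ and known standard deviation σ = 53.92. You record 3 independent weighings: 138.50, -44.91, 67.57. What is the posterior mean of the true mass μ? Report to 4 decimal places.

53.5665

For Normal data with known variance σ², a Normal(μ₀, σ₀²) prior on μ is conjugate. Posterior precision = 1/σ₀² + n/σ²; posterior mean is the precision-weighted average of μ₀ and x̄.
Σxᵢ = 138.50 + (-44.91) + 67.57 = 161.16, so n·x̄ = 161.16.
σ₀² = 88.35² = 7805.7225, σ² = 53.92² = 2907.3664; σ² + n·σ₀² = 2907.3664 + 3·7805.7225 = 26324.5339.
Posterior mean = (μ₀/σ₀² + n·x̄/σ²)/(1/σ₀² + n/σ²) = (σ²·μ₀ + σ₀²·n·x̄)/(σ² + n·σ₀²) = (2907.3664·52.33 + 7805.7225·161.16)/26324.5339 = 1410112.721812/26324.5339 = 53.5665.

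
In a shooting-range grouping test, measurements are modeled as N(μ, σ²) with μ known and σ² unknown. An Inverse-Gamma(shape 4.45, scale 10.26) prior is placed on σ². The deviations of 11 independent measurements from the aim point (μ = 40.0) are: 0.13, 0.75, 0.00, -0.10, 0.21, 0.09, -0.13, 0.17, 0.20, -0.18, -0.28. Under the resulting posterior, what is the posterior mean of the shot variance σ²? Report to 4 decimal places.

With known mean μ and an Inverse-Gamma(α, β) prior on σ², the Normal likelihood is conjugate: posterior is Inv-Gamma(α + n/2, β + Σ(xᵢ−μ)²/2).
Σ(xᵢ−μ)² = (0.13)² + (0.75)² + (0.00)² + (-0.10)² + (0.21)² + (0.09)² + (-0.13)² + (0.17)² + (0.20)² + (-0.18)² + (-0.28)² = 0.8382.
Posterior: Inv-Gamma(4.45 + 11/2, 10.26 + 0.8382/2) = Inv-Gamma(9.95, 10.67910).
E[σ²|data] = β/(α−1) = 10.67910/8.95 = 1.1932.

1.1932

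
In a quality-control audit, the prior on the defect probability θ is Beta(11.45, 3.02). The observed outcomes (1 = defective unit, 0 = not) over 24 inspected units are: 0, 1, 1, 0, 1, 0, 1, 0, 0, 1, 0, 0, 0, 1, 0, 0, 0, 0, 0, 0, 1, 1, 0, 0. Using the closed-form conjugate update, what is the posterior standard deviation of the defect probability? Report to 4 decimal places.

0.0796

The Beta prior is conjugate to a Binomial/Bernoulli likelihood; the update adds successes to α and failures to β.
Posterior: Beta(α+k, β+n−k) = Beta(11.45+8, 3.02+16) = Beta(19.45, 19.02).
Var = αβ/((α+β)²(α+β+1)) = 19.45·19.02/(38.47²·39.47) = 0.00633313; SD = √0.00633313 = 0.0796.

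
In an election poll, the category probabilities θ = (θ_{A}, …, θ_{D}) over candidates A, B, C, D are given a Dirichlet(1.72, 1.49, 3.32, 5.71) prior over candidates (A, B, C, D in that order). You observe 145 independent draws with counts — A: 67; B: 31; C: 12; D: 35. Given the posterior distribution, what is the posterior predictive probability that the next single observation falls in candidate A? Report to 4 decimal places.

0.4370

The Dirichlet prior is conjugate to the Multinomial likelihood: each posterior αⱼ = prior αⱼ + observed count nⱼ.
Posterior concentration: (68.72, 32.49, 15.32, 40.71), total = 157.24.
P(next = A | data) = α_{A}/Σα = 0.4370.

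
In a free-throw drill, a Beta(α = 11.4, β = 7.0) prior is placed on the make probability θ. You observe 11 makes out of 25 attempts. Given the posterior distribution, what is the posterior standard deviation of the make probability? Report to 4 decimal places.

The Beta prior is conjugate to a Binomial/Bernoulli likelihood; the update adds successes to α and failures to β.
Posterior: Beta(α+k, β+n−k) = Beta(11.4+11, 7.0+14) = Beta(22.4, 21.0).
Var = αβ/((α+β)²(α+β+1)) = 22.4·21.0/(43.4²·44.4) = 0.00562477; SD = √0.00562477 = 0.0750.

0.0750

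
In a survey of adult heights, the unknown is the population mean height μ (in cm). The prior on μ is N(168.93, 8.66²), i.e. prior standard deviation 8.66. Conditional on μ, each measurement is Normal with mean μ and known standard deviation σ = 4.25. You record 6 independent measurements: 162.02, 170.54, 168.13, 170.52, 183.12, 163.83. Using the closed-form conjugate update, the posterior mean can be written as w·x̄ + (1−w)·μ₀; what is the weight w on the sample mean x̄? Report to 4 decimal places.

0.9614

For Normal data with known variance σ², a Normal(μ₀, σ₀²) prior on μ is conjugate. Posterior precision = 1/σ₀² + n/σ²; posterior mean is the precision-weighted average of μ₀ and x̄.
σ₀² = 8.66² = 74.9956, σ² = 4.25² = 18.0625. Prior precision 1/σ₀² = 1/74.9956; data precision n/σ² = 6/18.0625.
w = (n/σ²)/(1/σ₀² + n/σ²) = n·σ₀²/(σ² + n·σ₀²) = 6·74.9956/(18.0625 + 6·74.9956) = 449.9736/468.0361 = 0.9614.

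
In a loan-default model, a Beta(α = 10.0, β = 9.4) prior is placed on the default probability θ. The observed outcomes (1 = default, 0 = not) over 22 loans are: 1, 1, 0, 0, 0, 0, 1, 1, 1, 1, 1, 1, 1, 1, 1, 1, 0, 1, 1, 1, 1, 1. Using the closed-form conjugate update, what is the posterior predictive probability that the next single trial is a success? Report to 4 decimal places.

The Beta prior is conjugate to a Binomial/Bernoulli likelihood; the update adds successes to α and failures to β.
Posterior: Beta(α+k, β+n−k) = Beta(10.0+17, 9.4+5) = Beta(27.0, 14.4).
For a single future Bernoulli trial, P(success | data) = α/(α+β) = 0.6522.

0.6522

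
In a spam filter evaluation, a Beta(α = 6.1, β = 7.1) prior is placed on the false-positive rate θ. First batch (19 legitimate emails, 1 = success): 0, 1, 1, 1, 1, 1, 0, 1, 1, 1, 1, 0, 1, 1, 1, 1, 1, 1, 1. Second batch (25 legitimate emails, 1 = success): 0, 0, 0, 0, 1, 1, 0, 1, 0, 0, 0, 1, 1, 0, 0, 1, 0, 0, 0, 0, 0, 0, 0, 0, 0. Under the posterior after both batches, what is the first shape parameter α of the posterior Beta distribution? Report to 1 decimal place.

28.1

The Beta prior is conjugate to a Binomial/Bernoulli likelihood; the update adds successes to α and failures to β.
After batch 1: Beta(6.1+16, 7.1+3) = Beta(22.1, 10.1).
After batch 2: Beta(22.1+6, 10.1+19) = Beta(28.1, 29.1).
Posterior α = 28.1.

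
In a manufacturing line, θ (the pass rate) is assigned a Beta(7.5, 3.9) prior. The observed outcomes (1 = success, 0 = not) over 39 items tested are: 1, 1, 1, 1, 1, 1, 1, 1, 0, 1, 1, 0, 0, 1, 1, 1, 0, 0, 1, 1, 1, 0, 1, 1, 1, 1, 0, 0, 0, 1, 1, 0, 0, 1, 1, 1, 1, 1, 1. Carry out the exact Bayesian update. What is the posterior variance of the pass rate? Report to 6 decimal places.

0.004051

The Beta prior is conjugate to a Binomial/Bernoulli likelihood; the update adds successes to α and failures to β.
Posterior: Beta(α+k, β+n−k) = Beta(7.5+28, 3.9+11) = Beta(35.5, 14.9).
Var = αβ/((α+β)²(α+β+1)) = 35.5·14.9/(50.4²·51.4) = 0.004051.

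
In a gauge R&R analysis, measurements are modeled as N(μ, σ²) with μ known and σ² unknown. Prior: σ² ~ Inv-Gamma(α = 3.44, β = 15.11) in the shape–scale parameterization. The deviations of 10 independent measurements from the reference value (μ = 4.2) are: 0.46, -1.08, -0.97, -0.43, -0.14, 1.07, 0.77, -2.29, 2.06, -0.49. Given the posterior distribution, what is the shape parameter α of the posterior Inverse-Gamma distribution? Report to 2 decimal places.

With known mean μ and an Inverse-Gamma(α, β) prior on σ², the Normal likelihood is conjugate: posterior is Inv-Gamma(α + n/2, β + Σ(xᵢ−μ)²/2).
Σ(xᵢ−μ)² = (0.46)² + (-1.08)² + (-0.97)² + (-0.43)² + (-0.14)² + (1.07)² + (0.77)² + (-2.29)² + (2.06)² + (-0.49)² = 13.9890.
Posterior: Inv-Gamma(3.44 + 10/2, 15.11 + 13.9890/2) = Inv-Gamma(8.44, 22.10450).
Posterior α = 8.44.

8.44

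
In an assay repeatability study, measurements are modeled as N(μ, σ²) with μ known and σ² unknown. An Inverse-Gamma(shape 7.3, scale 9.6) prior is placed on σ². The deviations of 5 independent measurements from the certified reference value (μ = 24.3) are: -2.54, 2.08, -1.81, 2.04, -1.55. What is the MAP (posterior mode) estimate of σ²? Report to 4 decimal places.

With known mean μ and an Inverse-Gamma(α, β) prior on σ², the Normal likelihood is conjugate: posterior is Inv-Gamma(α + n/2, β + Σ(xᵢ−μ)²/2).
Σ(xᵢ−μ)² = (-2.54)² + (2.08)² + (-1.81)² + (2.04)² + (-1.55)² = 20.6182.
Posterior: Inv-Gamma(7.3 + 5/2, 9.6 + 20.6182/2) = Inv-Gamma(9.80, 19.90910).
Mode = β/(α+1) = 19.90910/10.80 = 1.8434.

1.8434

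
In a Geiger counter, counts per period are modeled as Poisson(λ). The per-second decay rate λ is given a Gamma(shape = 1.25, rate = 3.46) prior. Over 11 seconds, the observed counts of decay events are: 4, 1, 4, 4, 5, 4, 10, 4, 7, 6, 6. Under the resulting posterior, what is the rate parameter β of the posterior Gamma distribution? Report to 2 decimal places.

14.46

With a Gamma(shape α, rate β) prior, the Poisson likelihood is conjugate: the posterior is Gamma(α + ΣXᵢ, β + n).
Sum of counts S = 55 over n = 11 seconds.
Posterior: Gamma(α+S, β+n) = Gamma(1.25+55, 3.46+11) = Gamma(56.25, 14.46).
Posterior β = 14.46.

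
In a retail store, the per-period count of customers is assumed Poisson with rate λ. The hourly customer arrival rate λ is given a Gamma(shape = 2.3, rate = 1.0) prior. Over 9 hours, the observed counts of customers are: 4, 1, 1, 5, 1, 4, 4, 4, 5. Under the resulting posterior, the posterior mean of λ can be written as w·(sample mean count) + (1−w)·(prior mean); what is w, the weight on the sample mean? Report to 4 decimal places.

With a Gamma(shape α, rate β) prior, the Poisson likelihood is conjugate: the posterior is Gamma(α + ΣXᵢ, β + n).
Posterior mean = (α₀+S)/(β₀+n) = [n/(β₀+n)]·(S/n) + [β₀/(β₀+n)]·(α₀/β₀), so only n and β₀ enter the weight.
Weight on data w = n/(β₀+n) = 9/(1.0+9) = 9/10.0 = 0.9000.

0.9000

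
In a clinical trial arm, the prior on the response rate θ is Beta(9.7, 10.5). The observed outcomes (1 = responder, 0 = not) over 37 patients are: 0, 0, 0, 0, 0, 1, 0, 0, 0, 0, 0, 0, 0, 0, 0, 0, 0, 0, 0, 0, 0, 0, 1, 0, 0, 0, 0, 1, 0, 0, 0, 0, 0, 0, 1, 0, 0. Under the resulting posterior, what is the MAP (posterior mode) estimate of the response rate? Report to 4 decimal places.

0.2301

The Beta prior is conjugate to a Binomial/Bernoulli likelihood; the update adds successes to α and failures to β.
Posterior: Beta(α+k, β+n−k) = Beta(9.7+4, 10.5+33) = Beta(13.7, 43.5).
Mode of Beta(a,b) for a,b>1 is (a−1)/(a+b−2) = 12.7/55.2 = 0.2301.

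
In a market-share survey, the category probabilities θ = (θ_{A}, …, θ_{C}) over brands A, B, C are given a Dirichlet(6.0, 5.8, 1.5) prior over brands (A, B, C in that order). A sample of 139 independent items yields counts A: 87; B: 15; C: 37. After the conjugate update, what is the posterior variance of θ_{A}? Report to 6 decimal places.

The Dirichlet prior is conjugate to the Multinomial likelihood: each posterior αⱼ = prior αⱼ + observed count nⱼ.
Posterior concentration: (93.0, 20.8, 38.5), total = 152.3.
Var[θ_j] = α_j(Σα−α_j)/((Σα)²(Σα+1)) = 93.0·59.3/(152.3²·153.3) = 0.001551.

0.001551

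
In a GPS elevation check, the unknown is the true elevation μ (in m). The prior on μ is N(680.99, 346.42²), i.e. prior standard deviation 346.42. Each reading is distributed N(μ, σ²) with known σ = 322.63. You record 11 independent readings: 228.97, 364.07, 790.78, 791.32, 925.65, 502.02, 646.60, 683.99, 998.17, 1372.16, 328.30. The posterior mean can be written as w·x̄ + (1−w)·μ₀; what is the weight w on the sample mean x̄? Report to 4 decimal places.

For Normal data with known variance σ², a Normal(μ₀, σ₀²) prior on μ is conjugate. Posterior precision = 1/σ₀² + n/σ²; posterior mean is the precision-weighted average of μ₀ and x̄.
σ₀² = 346.42² = 120006.8164, σ² = 322.63² = 104090.1169. Prior precision 1/σ₀² = 1/120006.8164; data precision n/σ² = 11/104090.1169.
w = (n/σ²)/(1/σ₀² + n/σ²) = n·σ₀²/(σ² + n·σ₀²) = 11·120006.8164/(104090.1169 + 11·120006.8164) = 1320074.9804/1424165.0973 = 0.9269.

0.9269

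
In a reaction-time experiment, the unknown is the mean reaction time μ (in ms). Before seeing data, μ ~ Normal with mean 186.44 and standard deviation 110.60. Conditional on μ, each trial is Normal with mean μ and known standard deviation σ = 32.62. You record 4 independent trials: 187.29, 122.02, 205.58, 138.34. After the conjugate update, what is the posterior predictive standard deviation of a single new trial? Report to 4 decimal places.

For Normal data with known variance σ², a Normal(μ₀, σ₀²) prior on μ is conjugate. Posterior precision = 1/σ₀² + n/σ²; posterior mean is the precision-weighted average of μ₀ and x̄.
σ₀² = 110.60² = 12232.36, σ² = 32.62² = 1064.0644; σ² + n·σ₀² = 1064.0644 + 4·12232.36 = 49993.5044.
Posterior precision = 1/σ₀² + n/σ² = 1/12232.36 + 4/1064.0644 = (σ² + n·σ₀²)/(σ₀²σ²) = 49993.5044/(12232.36·1064.0644); posterior variance σₙ² = σ₀²σ²/(σ² + n·σ₀²) = 12232.36·1064.0644/49993.5044 = 260.354199.
Predictive variance for one new observation = σₙ² + σ² = 12232.36·1064.0644/49993.5044 + 1064.0644 = σ²·(σ₀² + 49993.5044)/49993.5044 = 1064.0644·62225.8644/49993.5044 = 1324.418599; SD = √(1064.0644·62225.8644/49993.5044) = 36.3926.

36.3926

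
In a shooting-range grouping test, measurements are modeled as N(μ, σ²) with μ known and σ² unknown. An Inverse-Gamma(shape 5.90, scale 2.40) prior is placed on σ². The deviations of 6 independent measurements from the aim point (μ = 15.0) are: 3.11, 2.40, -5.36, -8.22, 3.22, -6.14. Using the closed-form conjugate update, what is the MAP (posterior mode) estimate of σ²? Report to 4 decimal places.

With known mean μ and an Inverse-Gamma(α, β) prior on σ², the Normal likelihood is conjugate: posterior is Inv-Gamma(α + n/2, β + Σ(xᵢ−μ)²/2).
Σ(xᵢ−μ)² = (3.11)² + (2.40)² + (-5.36)² + (-8.22)² + (3.22)² + (-6.14)² = 159.7981.
Posterior: Inv-Gamma(5.90 + 6/2, 2.40 + 159.7981/2) = Inv-Gamma(8.90, 82.29905).
Mode = β/(α+1) = 82.29905/9.90 = 8.3130.

8.3130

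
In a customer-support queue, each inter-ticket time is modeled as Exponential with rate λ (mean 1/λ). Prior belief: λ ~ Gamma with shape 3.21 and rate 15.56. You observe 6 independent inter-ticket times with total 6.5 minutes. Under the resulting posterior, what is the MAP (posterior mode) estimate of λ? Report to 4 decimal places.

0.3722

With a Gamma(shape α, rate β) prior on the exponential rate λ, the posterior after n observations with total T = Σxᵢ is Gamma(α+n, β+T).
Posterior: Gamma(3.21+6, 15.56+6.5) = Gamma(9.21, 22.06).
Mode = (α−1)/β = 0.3722.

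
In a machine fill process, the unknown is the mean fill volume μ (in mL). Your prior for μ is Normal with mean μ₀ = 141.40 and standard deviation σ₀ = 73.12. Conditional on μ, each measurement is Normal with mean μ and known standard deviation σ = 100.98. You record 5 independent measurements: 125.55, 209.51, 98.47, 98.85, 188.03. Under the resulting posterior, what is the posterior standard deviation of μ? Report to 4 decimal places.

38.4224

For Normal data with known variance σ², a Normal(μ₀, σ₀²) prior on μ is conjugate. Posterior precision = 1/σ₀² + n/σ²; posterior mean is the precision-weighted average of μ₀ and x̄.
σ₀² = 73.12² = 5346.5344, σ² = 100.98² = 10196.9604; σ² + n·σ₀² = 10196.9604 + 5·5346.5344 = 36929.6324.
Posterior precision = 1/σ₀² + n/σ² = 1/5346.5344 + 5/10196.9604 = (σ² + n·σ₀²)/(σ₀²σ²) = 36929.6324/(5346.5344·10196.9604); posterior variance σₙ² = σ₀²σ²/(σ² + n·σ₀²) = 5346.5344·10196.9604/36929.6324 = 1476.277883.
Posterior SD = √σₙ² = √(5346.5344·10196.9604/36929.6324) = 38.4224.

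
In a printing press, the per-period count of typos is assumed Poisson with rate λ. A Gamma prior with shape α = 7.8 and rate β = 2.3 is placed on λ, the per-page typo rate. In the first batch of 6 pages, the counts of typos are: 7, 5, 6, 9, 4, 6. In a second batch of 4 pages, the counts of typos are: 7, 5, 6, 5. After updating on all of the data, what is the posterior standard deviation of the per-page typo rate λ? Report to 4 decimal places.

With a Gamma(shape α, rate β) prior, the Poisson likelihood is conjugate: the posterior is Gamma(α + ΣXᵢ, β + n).
Batch 1: sum of counts S = 37 over n = 6 pages.
After batch 1: Gamma(α+S, β+n) = Gamma(7.8+37, 2.3+6) = Gamma(44.8, 8.3).
Batch 2: sum of counts S = 23 over n = 4 pages.
After batch 2: Gamma(α+S, β+n) = Gamma(44.8+23, 8.3+4) = Gamma(67.8, 12.3).
SD = √α/β = √67.8/12.3 = 0.6694.

0.6694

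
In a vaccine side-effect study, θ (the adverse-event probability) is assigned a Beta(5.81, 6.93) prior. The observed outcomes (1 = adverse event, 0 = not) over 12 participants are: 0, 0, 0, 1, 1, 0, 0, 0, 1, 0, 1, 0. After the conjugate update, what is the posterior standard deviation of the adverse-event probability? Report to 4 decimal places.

The Beta prior is conjugate to a Binomial/Bernoulli likelihood; the update adds successes to α and failures to β.
Posterior: Beta(α+k, β+n−k) = Beta(5.81+4, 6.93+8) = Beta(9.81, 14.93).
Var = αβ/((α+β)²(α+β+1)) = 9.81·14.93/(24.74²·25.74) = 0.00929653; SD = √0.00929653 = 0.0964.

0.0964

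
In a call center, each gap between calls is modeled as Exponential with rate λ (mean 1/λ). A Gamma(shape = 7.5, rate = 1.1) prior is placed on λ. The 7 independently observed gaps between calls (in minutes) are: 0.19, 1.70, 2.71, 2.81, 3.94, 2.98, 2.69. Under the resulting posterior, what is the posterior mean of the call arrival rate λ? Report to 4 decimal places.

With a Gamma(shape α, rate β) prior on the exponential rate λ, the posterior after n observations with total T = Σxᵢ is Gamma(α+n, β+T).
Sum of observations T = 17.02 minutes; n = 7.
Posterior: Gamma(7.5+7, 1.1+17.02) = Gamma(14.5, 18.12).
Posterior mean of λ = α/β = 14.5/18.12 = 0.8002.

0.8002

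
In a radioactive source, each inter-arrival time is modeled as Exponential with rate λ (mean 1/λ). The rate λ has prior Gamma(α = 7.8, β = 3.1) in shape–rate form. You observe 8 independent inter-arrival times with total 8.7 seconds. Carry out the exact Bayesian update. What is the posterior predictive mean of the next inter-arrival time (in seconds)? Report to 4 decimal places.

0.7973

With a Gamma(shape α, rate β) prior on the exponential rate λ, the posterior after n observations with total T = Σxᵢ is Gamma(α+n, β+T).
Posterior: Gamma(7.8+8, 3.1+8.7) = Gamma(15.8, 11.8).
The predictive distribution for the next observation is Lomax; its mean is β/(α−1) = 11.8/14.8 = 0.7973.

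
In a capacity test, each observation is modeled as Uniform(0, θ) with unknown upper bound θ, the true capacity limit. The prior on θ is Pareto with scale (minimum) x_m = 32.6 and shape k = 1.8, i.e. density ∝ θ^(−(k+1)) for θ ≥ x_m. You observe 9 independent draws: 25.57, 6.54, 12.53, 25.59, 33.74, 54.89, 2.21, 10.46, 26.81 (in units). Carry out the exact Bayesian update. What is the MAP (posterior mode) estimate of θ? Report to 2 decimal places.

54.89

A Pareto(scale x_m, shape k) prior on the upper bound θ of Uniform(0, θ) is conjugate: posterior is Pareto(max(x_m, max xᵢ), k + n).
Sample maximum = 54.89; prior scale x_m = 32.6 → posterior scale = max = 54.89.
Posterior shape = 1.8 + 9 = 10.8.
The Pareto density is decreasing on [x_m, ∞), so the mode is x_m = 54.89.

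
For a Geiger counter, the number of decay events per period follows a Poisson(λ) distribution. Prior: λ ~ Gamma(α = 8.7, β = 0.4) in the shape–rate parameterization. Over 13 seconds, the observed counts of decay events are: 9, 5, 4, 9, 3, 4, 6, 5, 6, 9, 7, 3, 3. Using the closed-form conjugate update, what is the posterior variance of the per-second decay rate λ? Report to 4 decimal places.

0.4550

With a Gamma(shape α, rate β) prior, the Poisson likelihood is conjugate: the posterior is Gamma(α + ΣXᵢ, β + n).
Sum of counts S = 73 over n = 13 seconds.
Posterior: Gamma(α+S, β+n) = Gamma(8.7+73, 0.4+13) = Gamma(81.7, 13.4).
Var = α/β² = 81.7/13.4² = 0.4550.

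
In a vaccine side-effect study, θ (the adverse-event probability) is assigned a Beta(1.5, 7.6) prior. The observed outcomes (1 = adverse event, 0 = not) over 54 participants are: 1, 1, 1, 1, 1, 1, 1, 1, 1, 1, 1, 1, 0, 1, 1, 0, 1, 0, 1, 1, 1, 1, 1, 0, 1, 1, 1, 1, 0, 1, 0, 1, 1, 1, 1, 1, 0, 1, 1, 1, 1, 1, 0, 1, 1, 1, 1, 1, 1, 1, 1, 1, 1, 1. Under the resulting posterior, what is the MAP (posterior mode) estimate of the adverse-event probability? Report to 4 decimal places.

0.7610

The Beta prior is conjugate to a Binomial/Bernoulli likelihood; the update adds successes to α and failures to β.
Posterior: Beta(α+k, β+n−k) = Beta(1.5+46, 7.6+8) = Beta(47.5, 15.6).
Mode of Beta(a,b) for a,b>1 is (a−1)/(a+b−2) = 46.5/61.1 = 0.7610.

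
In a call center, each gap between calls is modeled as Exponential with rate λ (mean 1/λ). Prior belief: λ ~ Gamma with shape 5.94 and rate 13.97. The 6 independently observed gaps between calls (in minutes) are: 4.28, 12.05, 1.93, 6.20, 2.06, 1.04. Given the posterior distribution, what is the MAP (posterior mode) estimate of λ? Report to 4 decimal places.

With a Gamma(shape α, rate β) prior on the exponential rate λ, the posterior after n observations with total T = Σxᵢ is Gamma(α+n, β+T).
Sum of observations T = 27.56 minutes; n = 6.
Posterior: Gamma(5.94+6, 13.97+27.56) = Gamma(11.94, 41.53).
Mode = (α−1)/β = 0.2634.

0.2634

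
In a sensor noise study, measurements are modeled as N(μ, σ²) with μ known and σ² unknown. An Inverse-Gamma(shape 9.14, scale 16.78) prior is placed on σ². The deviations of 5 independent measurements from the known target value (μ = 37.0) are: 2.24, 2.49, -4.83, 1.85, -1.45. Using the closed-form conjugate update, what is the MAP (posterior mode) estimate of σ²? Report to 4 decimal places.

With known mean μ and an Inverse-Gamma(α, β) prior on σ², the Normal likelihood is conjugate: posterior is Inv-Gamma(α + n/2, β + Σ(xᵢ−μ)²/2).
Σ(xᵢ−μ)² = (2.24)² + (2.49)² + (-4.83)² + (1.85)² + (-1.45)² = 40.0716.
Posterior: Inv-Gamma(9.14 + 5/2, 16.78 + 40.0716/2) = Inv-Gamma(11.64, 36.81580).
Mode = β/(α+1) = 36.81580/12.64 = 2.9126.

2.9126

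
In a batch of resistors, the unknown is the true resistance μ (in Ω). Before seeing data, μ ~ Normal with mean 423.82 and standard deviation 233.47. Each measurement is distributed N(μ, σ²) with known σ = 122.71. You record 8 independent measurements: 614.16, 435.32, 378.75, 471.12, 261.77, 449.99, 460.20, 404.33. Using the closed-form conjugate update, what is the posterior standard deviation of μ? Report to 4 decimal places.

42.6543

For Normal data with known variance σ², a Normal(μ₀, σ₀²) prior on μ is conjugate. Posterior precision = 1/σ₀² + n/σ²; posterior mean is the precision-weighted average of μ₀ and x̄.
σ₀² = 233.47² = 54508.2409, σ² = 122.71² = 15057.7441; σ² + n·σ₀² = 15057.7441 + 8·54508.2409 = 451123.6713.
Posterior precision = 1/σ₀² + n/σ² = 1/54508.2409 + 8/15057.7441 = (σ² + n·σ₀²)/(σ₀²σ²) = 451123.6713/(54508.2409·15057.7441); posterior variance σₙ² = σ₀²σ²/(σ² + n·σ₀²) = 54508.2409·15057.7441/451123.6713 = 1819.392763.
Posterior SD = √σₙ² = √(54508.2409·15057.7441/451123.6713) = 42.6543.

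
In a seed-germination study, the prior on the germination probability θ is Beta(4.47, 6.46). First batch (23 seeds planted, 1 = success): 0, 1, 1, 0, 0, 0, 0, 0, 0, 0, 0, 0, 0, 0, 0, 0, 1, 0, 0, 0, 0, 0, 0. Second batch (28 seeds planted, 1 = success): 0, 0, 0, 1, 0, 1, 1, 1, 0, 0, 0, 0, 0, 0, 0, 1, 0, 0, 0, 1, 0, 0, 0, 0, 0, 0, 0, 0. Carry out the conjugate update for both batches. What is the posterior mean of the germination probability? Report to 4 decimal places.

The Beta prior is conjugate to a Binomial/Bernoulli likelihood; the update adds successes to α and failures to β.
After batch 1: Beta(4.47+3, 6.46+20) = Beta(7.47, 26.46).
After batch 2: Beta(7.47+6, 26.46+22) = Beta(13.47, 48.46).
Posterior mean = α/(α+β) = 13.47/61.93 = 0.2175.

0.2175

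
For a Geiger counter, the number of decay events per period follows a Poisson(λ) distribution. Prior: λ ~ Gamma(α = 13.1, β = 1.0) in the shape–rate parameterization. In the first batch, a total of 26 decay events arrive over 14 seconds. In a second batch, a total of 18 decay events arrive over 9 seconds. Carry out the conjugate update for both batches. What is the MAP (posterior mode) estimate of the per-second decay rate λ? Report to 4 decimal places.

With a Gamma(shape α, rate β) prior, the Poisson likelihood is conjugate: the posterior is Gamma(α + ΣXᵢ, β + n).
After batch 1: Gamma(α+S, β+n) = Gamma(13.1+26, 1.0+14) = Gamma(39.1, 15.0).
After batch 2: Gamma(α+S, β+n) = Gamma(39.1+18, 15.0+9) = Gamma(57.1, 24.0).
Mode of Gamma(α,β) for α≥1 is (α−1)/β = 56.1/24.0 = 2.3375.

2.3375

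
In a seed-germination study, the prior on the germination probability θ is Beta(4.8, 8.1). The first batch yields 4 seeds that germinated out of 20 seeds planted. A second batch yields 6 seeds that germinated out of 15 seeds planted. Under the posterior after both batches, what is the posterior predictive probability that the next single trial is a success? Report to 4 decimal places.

0.3090

The Beta prior is conjugate to a Binomial/Bernoulli likelihood; the update adds successes to α and failures to β.
After batch 1: Beta(4.8+4, 8.1+16) = Beta(8.8, 24.1).
After batch 2: Beta(8.8+6, 24.1+9) = Beta(14.8, 33.1).
For a single future Bernoulli trial, P(success | data) = α/(α+β) = 0.3090.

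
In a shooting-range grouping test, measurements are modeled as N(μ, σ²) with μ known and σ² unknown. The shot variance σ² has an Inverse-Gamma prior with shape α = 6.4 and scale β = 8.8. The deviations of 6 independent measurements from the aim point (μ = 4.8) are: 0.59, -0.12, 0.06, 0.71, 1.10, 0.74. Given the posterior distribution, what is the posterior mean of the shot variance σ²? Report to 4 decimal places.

With known mean μ and an Inverse-Gamma(α, β) prior on σ², the Normal likelihood is conjugate: posterior is Inv-Gamma(α + n/2, β + Σ(xᵢ−μ)²/2).
Σ(xᵢ−μ)² = (0.59)² + (-0.12)² + (0.06)² + (0.71)² + (1.10)² + (0.74)² = 2.6278.
Posterior: Inv-Gamma(6.4 + 6/2, 8.8 + 2.6278/2) = Inv-Gamma(9.40, 10.11390).
E[σ²|data] = β/(α−1) = 10.11390/8.40 = 1.2040.

1.2040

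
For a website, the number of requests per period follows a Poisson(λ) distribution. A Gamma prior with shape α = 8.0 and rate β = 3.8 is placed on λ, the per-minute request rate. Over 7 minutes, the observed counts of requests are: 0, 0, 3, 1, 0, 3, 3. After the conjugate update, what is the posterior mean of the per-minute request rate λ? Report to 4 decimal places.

1.6667

With a Gamma(shape α, rate β) prior, the Poisson likelihood is conjugate: the posterior is Gamma(α + ΣXᵢ, β + n).
Sum of counts S = 10 over n = 7 minutes.
Posterior: Gamma(α+S, β+n) = Gamma(8.0+10, 3.8+7) = Gamma(18.0, 10.8).
Posterior mean = α/β = 18.0/10.8 = 1.6667.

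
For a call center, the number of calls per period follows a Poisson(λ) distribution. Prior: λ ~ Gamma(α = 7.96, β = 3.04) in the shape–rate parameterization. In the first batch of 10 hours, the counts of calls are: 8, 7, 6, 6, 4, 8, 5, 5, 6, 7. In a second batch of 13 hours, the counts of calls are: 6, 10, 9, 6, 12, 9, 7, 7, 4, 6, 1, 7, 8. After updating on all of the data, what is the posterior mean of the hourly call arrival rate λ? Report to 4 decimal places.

With a Gamma(shape α, rate β) prior, the Poisson likelihood is conjugate: the posterior is Gamma(α + ΣXᵢ, β + n).
Batch 1: sum of counts S = 62 over n = 10 hours.
After batch 1: Gamma(α+S, β+n) = Gamma(7.96+62, 3.04+10) = Gamma(69.96, 13.04).
Batch 2: sum of counts S = 92 over n = 13 hours.
After batch 2: Gamma(α+S, β+n) = Gamma(69.96+92, 13.04+13) = Gamma(161.96, 26.04).
Posterior mean = α/β = 161.96/26.04 = 6.2197.

6.2197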